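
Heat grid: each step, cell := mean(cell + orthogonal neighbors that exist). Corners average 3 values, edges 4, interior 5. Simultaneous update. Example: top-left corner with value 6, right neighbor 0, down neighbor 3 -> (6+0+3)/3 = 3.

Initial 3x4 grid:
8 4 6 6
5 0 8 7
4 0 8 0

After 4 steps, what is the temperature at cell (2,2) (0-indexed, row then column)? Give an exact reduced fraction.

Step 1: cell (2,2) = 4
Step 2: cell (2,2) = 89/20
Step 3: cell (2,2) = 109/25
Step 4: cell (2,2) = 20363/4500
Full grid after step 4:
  587579/129600 515267/108000 563587/108000 704359/129600
  3587851/864000 1591049/360000 1742149/360000 4507511/864000
  55631/14400 36241/9000 20363/4500 209753/43200

Answer: 20363/4500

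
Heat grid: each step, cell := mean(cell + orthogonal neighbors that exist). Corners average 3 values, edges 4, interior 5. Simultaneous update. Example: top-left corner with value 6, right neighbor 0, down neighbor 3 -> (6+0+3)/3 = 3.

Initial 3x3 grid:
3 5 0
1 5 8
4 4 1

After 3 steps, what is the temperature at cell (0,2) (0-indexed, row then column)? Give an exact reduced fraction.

Step 1: cell (0,2) = 13/3
Step 2: cell (0,2) = 133/36
Step 3: cell (0,2) = 8411/2160
Full grid after step 3:
  139/40 51397/14400 8411/2160
  16199/4800 11357/3000 27511/7200
  2537/720 26111/7200 2129/540

Answer: 8411/2160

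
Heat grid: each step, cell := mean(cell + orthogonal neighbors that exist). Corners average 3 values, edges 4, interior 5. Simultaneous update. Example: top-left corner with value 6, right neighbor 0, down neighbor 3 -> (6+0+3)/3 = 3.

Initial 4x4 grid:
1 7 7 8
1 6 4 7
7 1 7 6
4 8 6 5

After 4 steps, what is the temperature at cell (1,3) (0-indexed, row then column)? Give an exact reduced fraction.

Answer: 662527/108000

Derivation:
Step 1: cell (1,3) = 25/4
Step 2: cell (1,3) = 781/120
Step 3: cell (1,3) = 22009/3600
Step 4: cell (1,3) = 662527/108000
Full grid after step 4:
  31937/7200 13973/2880 1248479/216000 397703/64800
  15577/3600 299077/60000 999641/180000 662527/108000
  51307/10800 178009/36000 1020871/180000 126211/21600
  316259/64800 229993/43200 239201/43200 381793/64800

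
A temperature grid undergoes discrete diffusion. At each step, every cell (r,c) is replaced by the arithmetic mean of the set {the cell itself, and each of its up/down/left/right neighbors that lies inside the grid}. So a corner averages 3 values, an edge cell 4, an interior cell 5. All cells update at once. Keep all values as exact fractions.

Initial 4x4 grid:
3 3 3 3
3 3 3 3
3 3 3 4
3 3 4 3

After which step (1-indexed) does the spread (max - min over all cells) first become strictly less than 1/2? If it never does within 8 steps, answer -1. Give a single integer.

Answer: 2

Derivation:
Step 1: max=11/3, min=3, spread=2/3
Step 2: max=407/120, min=3, spread=47/120
  -> spread < 1/2 first at step 2
Step 3: max=1831/540, min=3, spread=211/540
Step 4: max=53641/16200, min=3, spread=5041/16200
Step 5: max=1596643/486000, min=13579/4500, spread=130111/486000
Step 6: max=47382367/14580000, min=817159/270000, spread=3255781/14580000
Step 7: max=1412553691/437400000, min=821107/270000, spread=82360351/437400000
Step 8: max=42117316891/13122000000, min=148306441/48600000, spread=2074577821/13122000000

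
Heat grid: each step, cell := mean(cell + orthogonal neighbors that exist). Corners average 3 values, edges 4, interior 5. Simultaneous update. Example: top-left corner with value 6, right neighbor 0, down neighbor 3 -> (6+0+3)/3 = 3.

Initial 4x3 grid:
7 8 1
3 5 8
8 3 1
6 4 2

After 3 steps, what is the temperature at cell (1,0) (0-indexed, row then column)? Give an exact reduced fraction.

Answer: 12787/2400

Derivation:
Step 1: cell (1,0) = 23/4
Step 2: cell (1,0) = 443/80
Step 3: cell (1,0) = 12787/2400
Full grid after step 3:
  1007/180 75617/14400 5417/1080
  12787/2400 29923/6000 32011/7200
  12037/2400 26393/6000 28061/7200
  569/120 59587/14400 482/135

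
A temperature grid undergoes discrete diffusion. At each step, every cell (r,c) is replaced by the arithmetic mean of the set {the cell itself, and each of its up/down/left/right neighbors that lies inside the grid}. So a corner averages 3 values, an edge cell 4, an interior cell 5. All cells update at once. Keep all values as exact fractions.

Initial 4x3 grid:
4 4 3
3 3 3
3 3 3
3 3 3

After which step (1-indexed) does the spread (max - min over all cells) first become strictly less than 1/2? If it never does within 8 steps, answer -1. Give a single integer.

Answer: 2

Derivation:
Step 1: max=11/3, min=3, spread=2/3
Step 2: max=125/36, min=3, spread=17/36
  -> spread < 1/2 first at step 2
Step 3: max=7327/2160, min=3, spread=847/2160
Step 4: max=107831/32400, min=679/225, spread=2011/6480
Step 5: max=12794783/3888000, min=327713/108000, spread=199423/777600
Step 6: max=760744867/233280000, min=6595249/2160000, spread=1938319/9331200
Step 7: max=45352077053/13996800000, min=596644199/194400000, spread=95747789/559872000
Step 8: max=2706993255127/839808000000, min=35965143941/11664000000, spread=940023131/6718464000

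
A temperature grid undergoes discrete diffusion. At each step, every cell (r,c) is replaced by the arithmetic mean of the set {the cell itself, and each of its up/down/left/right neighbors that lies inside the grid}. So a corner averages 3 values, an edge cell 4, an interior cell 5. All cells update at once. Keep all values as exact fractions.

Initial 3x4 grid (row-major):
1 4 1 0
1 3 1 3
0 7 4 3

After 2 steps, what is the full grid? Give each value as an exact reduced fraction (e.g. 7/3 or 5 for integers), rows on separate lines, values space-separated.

Answer: 11/6 179/80 449/240 55/36
547/240 63/25 63/25 529/240
89/36 787/240 779/240 53/18

Derivation:
After step 1:
  2 9/4 3/2 4/3
  5/4 16/5 12/5 7/4
  8/3 7/2 15/4 10/3
After step 2:
  11/6 179/80 449/240 55/36
  547/240 63/25 63/25 529/240
  89/36 787/240 779/240 53/18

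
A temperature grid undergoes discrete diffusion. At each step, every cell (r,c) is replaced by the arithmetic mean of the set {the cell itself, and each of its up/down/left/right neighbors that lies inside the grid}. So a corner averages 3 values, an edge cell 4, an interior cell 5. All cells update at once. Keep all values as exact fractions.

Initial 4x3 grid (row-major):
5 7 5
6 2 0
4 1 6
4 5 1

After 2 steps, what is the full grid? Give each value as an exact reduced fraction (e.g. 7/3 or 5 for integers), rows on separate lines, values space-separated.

After step 1:
  6 19/4 4
  17/4 16/5 13/4
  15/4 18/5 2
  13/3 11/4 4
After step 2:
  5 359/80 4
  43/10 381/100 249/80
  239/60 153/50 257/80
  65/18 881/240 35/12

Answer: 5 359/80 4
43/10 381/100 249/80
239/60 153/50 257/80
65/18 881/240 35/12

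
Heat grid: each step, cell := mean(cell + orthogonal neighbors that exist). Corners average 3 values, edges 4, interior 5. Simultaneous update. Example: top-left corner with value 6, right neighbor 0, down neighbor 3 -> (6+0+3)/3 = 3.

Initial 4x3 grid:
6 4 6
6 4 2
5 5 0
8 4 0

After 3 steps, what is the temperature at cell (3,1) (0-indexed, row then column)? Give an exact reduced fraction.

Answer: 6169/1600

Derivation:
Step 1: cell (3,1) = 17/4
Step 2: cell (3,1) = 297/80
Step 3: cell (3,1) = 6169/1600
Full grid after step 3:
  10817/2160 8117/1800 2849/720
  35513/7200 6371/1500 8321/2400
  35263/7200 7773/2000 21713/7200
  5093/1080 6169/1600 386/135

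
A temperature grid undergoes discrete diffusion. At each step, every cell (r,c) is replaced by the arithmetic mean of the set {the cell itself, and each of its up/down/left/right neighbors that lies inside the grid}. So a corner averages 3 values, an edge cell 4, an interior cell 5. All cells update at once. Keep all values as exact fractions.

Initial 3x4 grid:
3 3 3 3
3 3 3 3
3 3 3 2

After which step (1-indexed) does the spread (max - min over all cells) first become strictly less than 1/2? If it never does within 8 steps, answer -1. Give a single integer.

Answer: 1

Derivation:
Step 1: max=3, min=8/3, spread=1/3
  -> spread < 1/2 first at step 1
Step 2: max=3, min=49/18, spread=5/18
Step 3: max=3, min=607/216, spread=41/216
Step 4: max=3, min=73543/25920, spread=4217/25920
Step 5: max=21521/7200, min=4456451/1555200, spread=38417/311040
Step 6: max=429403/144000, min=268735789/93312000, spread=1903471/18662400
Step 7: max=12844241/4320000, min=16195170911/5598720000, spread=18038617/223948800
Step 8: max=1153473241/388800000, min=974501417149/335923200000, spread=883978523/13436928000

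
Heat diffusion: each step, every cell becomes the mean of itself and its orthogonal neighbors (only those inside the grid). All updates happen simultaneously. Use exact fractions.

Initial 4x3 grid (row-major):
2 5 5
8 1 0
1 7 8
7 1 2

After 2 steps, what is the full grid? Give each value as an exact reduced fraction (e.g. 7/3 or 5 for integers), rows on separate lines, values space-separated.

After step 1:
  5 13/4 10/3
  3 21/5 7/2
  23/4 18/5 17/4
  3 17/4 11/3
After step 2:
  15/4 947/240 121/36
  359/80 351/100 917/240
  307/80 441/100 901/240
  13/3 871/240 73/18

Answer: 15/4 947/240 121/36
359/80 351/100 917/240
307/80 441/100 901/240
13/3 871/240 73/18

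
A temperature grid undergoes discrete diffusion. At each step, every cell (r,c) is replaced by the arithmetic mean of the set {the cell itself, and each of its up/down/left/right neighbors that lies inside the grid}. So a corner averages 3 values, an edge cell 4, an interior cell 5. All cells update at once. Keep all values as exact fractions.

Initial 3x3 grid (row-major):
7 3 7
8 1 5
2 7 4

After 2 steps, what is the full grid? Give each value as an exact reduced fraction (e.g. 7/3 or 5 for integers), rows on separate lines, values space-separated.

After step 1:
  6 9/2 5
  9/2 24/5 17/4
  17/3 7/2 16/3
After step 2:
  5 203/40 55/12
  629/120 431/100 1163/240
  41/9 193/40 157/36

Answer: 5 203/40 55/12
629/120 431/100 1163/240
41/9 193/40 157/36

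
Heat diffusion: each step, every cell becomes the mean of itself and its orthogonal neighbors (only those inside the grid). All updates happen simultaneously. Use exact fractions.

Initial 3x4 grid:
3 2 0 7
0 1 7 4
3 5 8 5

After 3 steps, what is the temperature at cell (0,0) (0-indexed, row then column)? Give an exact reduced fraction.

Answer: 929/432

Derivation:
Step 1: cell (0,0) = 5/3
Step 2: cell (0,0) = 59/36
Step 3: cell (0,0) = 929/432
Full grid after step 3:
  929/432 1867/720 2683/720 1805/432
  6983/2880 157/48 989/240 14207/2880
  1325/432 2677/720 3523/720 2261/432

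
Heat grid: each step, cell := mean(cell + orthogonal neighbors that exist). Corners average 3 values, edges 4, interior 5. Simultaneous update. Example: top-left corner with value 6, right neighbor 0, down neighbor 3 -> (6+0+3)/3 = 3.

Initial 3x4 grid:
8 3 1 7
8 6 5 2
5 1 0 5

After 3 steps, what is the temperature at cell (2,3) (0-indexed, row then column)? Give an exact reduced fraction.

Step 1: cell (2,3) = 7/3
Step 2: cell (2,3) = 59/18
Step 3: cell (2,3) = 3349/1080
Full grid after step 3:
  11741/2160 16837/3600 3673/900 7913/2160
  24701/4800 2231/500 2669/750 51803/14400
  5093/1080 28099/7200 24359/7200 3349/1080

Answer: 3349/1080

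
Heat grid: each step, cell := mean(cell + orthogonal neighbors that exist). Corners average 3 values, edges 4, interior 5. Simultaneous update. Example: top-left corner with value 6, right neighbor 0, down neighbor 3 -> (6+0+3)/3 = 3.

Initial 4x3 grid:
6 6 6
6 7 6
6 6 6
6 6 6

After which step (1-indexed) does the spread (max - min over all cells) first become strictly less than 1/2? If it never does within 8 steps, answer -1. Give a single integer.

Step 1: max=25/4, min=6, spread=1/4
  -> spread < 1/2 first at step 1
Step 2: max=623/100, min=6, spread=23/100
Step 3: max=29611/4800, min=2413/400, spread=131/960
Step 4: max=265751/43200, min=43591/7200, spread=841/8640
Step 5: max=106222051/17280000, min=8733373/1440000, spread=56863/691200
Step 6: max=954654341/155520000, min=78749543/12960000, spread=386393/6220800
Step 7: max=381641723131/62208000000, min=31524358813/5184000000, spread=26795339/497664000
Step 8: max=22878695714129/3732480000000, min=1893326149667/311040000000, spread=254051069/5971968000

Answer: 1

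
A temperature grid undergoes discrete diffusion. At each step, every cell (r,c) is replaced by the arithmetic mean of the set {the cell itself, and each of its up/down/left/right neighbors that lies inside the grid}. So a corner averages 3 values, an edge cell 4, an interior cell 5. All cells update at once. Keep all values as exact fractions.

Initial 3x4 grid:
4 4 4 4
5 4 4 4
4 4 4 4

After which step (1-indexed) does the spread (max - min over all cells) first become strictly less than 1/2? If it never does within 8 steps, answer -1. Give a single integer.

Answer: 1

Derivation:
Step 1: max=13/3, min=4, spread=1/3
  -> spread < 1/2 first at step 1
Step 2: max=1027/240, min=4, spread=67/240
Step 3: max=9077/2160, min=4, spread=437/2160
Step 4: max=3613531/864000, min=4009/1000, spread=29951/172800
Step 5: max=32319821/7776000, min=13579/3375, spread=206761/1555200
Step 6: max=12897795571/3110400000, min=21765671/5400000, spread=14430763/124416000
Step 7: max=771603741689/186624000000, min=1745652727/432000000, spread=139854109/1492992000
Step 8: max=46212231890251/11197440000000, min=157371228977/38880000000, spread=7114543559/89579520000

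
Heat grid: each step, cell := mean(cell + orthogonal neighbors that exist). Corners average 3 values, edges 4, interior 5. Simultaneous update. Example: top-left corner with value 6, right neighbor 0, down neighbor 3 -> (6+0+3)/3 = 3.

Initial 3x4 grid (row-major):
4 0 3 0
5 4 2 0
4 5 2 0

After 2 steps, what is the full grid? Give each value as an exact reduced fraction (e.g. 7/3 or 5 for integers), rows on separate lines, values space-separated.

After step 1:
  3 11/4 5/4 1
  17/4 16/5 11/5 1/2
  14/3 15/4 9/4 2/3
After step 2:
  10/3 51/20 9/5 11/12
  907/240 323/100 47/25 131/120
  38/9 52/15 133/60 41/36

Answer: 10/3 51/20 9/5 11/12
907/240 323/100 47/25 131/120
38/9 52/15 133/60 41/36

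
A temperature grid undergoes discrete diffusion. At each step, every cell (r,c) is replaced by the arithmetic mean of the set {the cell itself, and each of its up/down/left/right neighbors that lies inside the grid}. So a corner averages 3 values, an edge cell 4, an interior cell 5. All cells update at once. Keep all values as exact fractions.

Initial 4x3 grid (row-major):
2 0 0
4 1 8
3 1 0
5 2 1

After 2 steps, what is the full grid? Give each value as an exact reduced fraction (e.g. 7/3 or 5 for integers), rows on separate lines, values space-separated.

After step 1:
  2 3/4 8/3
  5/2 14/5 9/4
  13/4 7/5 5/2
  10/3 9/4 1
After step 2:
  7/4 493/240 17/9
  211/80 97/50 613/240
  629/240 61/25 143/80
  53/18 479/240 23/12

Answer: 7/4 493/240 17/9
211/80 97/50 613/240
629/240 61/25 143/80
53/18 479/240 23/12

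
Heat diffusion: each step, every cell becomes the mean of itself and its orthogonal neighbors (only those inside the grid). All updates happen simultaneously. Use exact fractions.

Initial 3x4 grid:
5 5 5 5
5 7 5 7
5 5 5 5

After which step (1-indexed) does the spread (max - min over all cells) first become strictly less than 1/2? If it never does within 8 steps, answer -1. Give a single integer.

Step 1: max=29/5, min=5, spread=4/5
Step 2: max=679/120, min=209/40, spread=13/30
  -> spread < 1/2 first at step 2
Step 3: max=2977/540, min=947/180, spread=34/135
Step 4: max=2373223/432000, min=762881/144000, spread=4229/21600
Step 5: max=21224693/3888000, min=6898771/1296000, spread=26419/194400
Step 6: max=8473752223/1555200000, min=2765560841/518400000, spread=1770697/15552000
Step 7: max=76058300393/13996800000, min=24954661231/4665600000, spread=11943167/139968000
Step 8: max=30391173278263/5598720000000, min=9992733695921/1866240000000, spread=825944381/11197440000

Answer: 2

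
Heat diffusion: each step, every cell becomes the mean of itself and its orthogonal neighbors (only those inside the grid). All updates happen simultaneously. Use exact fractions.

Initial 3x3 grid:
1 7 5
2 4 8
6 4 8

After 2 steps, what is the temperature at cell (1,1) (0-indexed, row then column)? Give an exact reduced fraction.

Answer: 97/20

Derivation:
Step 1: cell (1,1) = 5
Step 2: cell (1,1) = 97/20
Full grid after step 2:
  65/18 77/16 103/18
  187/48 97/20 295/48
  17/4 127/24 221/36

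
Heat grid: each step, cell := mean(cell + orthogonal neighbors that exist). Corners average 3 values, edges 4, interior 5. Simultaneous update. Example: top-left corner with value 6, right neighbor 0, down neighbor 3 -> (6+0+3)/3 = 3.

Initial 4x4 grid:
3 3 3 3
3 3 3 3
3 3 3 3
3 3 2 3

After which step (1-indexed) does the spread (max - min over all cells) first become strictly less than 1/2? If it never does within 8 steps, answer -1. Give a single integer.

Answer: 1

Derivation:
Step 1: max=3, min=8/3, spread=1/3
  -> spread < 1/2 first at step 1
Step 2: max=3, min=329/120, spread=31/120
Step 3: max=3, min=3029/1080, spread=211/1080
Step 4: max=3, min=307157/108000, spread=16843/108000
Step 5: max=26921/9000, min=2777357/972000, spread=130111/972000
Step 6: max=1612841/540000, min=83837633/29160000, spread=3255781/29160000
Step 7: max=1608893/540000, min=2524046309/874800000, spread=82360351/874800000
Step 8: max=289093559/97200000, min=75980683109/26244000000, spread=2074577821/26244000000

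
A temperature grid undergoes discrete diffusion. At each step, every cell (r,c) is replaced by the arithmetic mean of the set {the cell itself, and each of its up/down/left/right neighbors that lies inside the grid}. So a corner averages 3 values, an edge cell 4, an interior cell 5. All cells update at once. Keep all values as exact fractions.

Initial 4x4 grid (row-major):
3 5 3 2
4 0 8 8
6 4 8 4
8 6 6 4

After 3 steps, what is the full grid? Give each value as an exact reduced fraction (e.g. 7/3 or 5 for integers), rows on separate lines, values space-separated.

Answer: 343/90 9313/2400 32411/7200 10319/2160
3341/800 113/25 29273/6000 18673/3600
7433/1440 31129/6000 16361/3000 19841/3600
12223/2160 103/18 2557/450 1207/216

Derivation:
After step 1:
  4 11/4 9/2 13/3
  13/4 21/5 27/5 11/2
  11/2 24/5 6 6
  20/3 6 6 14/3
After step 2:
  10/3 309/80 1019/240 43/9
  339/80 102/25 128/25 637/120
  1213/240 53/10 141/25 133/24
  109/18 88/15 17/3 50/9
After step 3:
  343/90 9313/2400 32411/7200 10319/2160
  3341/800 113/25 29273/6000 18673/3600
  7433/1440 31129/6000 16361/3000 19841/3600
  12223/2160 103/18 2557/450 1207/216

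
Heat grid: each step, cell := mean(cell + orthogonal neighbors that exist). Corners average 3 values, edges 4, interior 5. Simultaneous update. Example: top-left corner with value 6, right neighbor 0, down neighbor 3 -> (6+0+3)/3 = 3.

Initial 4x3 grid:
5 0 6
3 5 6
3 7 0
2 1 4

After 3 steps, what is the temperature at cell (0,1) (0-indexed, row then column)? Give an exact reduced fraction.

Step 1: cell (0,1) = 4
Step 2: cell (0,1) = 223/60
Step 3: cell (0,1) = 13757/3600
Full grid after step 3:
  7867/2160 13757/3600 479/120
  25879/7200 23107/6000 1553/400
  2751/800 20257/6000 812/225
  713/240 22669/7200 1633/540

Answer: 13757/3600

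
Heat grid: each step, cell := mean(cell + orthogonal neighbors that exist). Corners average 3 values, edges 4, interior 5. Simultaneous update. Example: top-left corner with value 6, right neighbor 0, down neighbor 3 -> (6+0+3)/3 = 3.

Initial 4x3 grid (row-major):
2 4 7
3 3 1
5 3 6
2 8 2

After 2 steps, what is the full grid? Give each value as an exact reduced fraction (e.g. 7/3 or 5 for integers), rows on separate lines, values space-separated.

After step 1:
  3 4 4
  13/4 14/5 17/4
  13/4 5 3
  5 15/4 16/3
After step 2:
  41/12 69/20 49/12
  123/40 193/50 281/80
  33/8 89/25 211/48
  4 229/48 145/36

Answer: 41/12 69/20 49/12
123/40 193/50 281/80
33/8 89/25 211/48
4 229/48 145/36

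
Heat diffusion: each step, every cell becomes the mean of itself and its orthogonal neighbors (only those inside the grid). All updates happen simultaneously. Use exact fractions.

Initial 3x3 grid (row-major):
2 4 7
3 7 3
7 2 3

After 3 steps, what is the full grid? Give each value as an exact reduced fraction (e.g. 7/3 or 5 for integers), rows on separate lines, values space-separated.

After step 1:
  3 5 14/3
  19/4 19/5 5
  4 19/4 8/3
After step 2:
  17/4 247/60 44/9
  311/80 233/50 121/30
  9/2 913/240 149/36
After step 3:
  2941/720 4031/900 2347/540
  6919/1600 12301/3000 15949/3600
  1463/360 61571/14400 8623/2160

Answer: 2941/720 4031/900 2347/540
6919/1600 12301/3000 15949/3600
1463/360 61571/14400 8623/2160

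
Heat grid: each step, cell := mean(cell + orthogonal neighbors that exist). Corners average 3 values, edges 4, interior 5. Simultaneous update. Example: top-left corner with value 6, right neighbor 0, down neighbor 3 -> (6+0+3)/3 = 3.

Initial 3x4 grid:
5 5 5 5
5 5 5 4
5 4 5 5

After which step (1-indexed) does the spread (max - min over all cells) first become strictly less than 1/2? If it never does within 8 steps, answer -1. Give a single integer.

Step 1: max=5, min=14/3, spread=1/3
  -> spread < 1/2 first at step 1
Step 2: max=5, min=1133/240, spread=67/240
Step 3: max=889/180, min=10213/2160, spread=91/432
Step 4: max=26543/5400, min=615677/129600, spread=4271/25920
Step 5: max=58711/12000, min=37051003/7776000, spread=39749/311040
Step 6: max=11853581/2430000, min=2228901977/466560000, spread=1879423/18662400
Step 7: max=2838120041/583200000, min=134010088843/27993600000, spread=3551477/44789760
Step 8: max=14165848787/2916000000, min=8053724923937/1679616000000, spread=846431819/13436928000

Answer: 1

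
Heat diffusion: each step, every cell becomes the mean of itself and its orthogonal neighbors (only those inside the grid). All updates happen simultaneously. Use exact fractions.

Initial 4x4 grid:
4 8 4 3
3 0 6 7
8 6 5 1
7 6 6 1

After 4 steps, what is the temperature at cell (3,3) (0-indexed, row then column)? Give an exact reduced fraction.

Answer: 135341/32400

Derivation:
Step 1: cell (3,3) = 8/3
Step 2: cell (3,3) = 32/9
Step 3: cell (3,3) = 4289/1080
Step 4: cell (3,3) = 135341/32400
Full grid after step 4:
  331/72 333349/72000 195371/43200 72997/16200
  117613/24000 17599/3750 102593/22500 186809/43200
  380167/72000 152323/30000 81409/18000 911389/216000
  60659/10800 377147/72000 1003609/216000 135341/32400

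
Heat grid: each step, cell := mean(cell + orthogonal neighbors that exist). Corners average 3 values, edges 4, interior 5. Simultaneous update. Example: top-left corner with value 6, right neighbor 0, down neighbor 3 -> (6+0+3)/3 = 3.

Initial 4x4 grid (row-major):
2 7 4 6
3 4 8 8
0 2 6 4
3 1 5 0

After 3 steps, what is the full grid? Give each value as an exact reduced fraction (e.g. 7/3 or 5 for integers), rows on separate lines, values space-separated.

Answer: 309/80 1793/400 2241/400 47/8
7673/2400 8483/2000 5057/1000 1123/200
19379/7200 4829/1500 8619/2000 911/200
1169/540 20369/7200 8147/2400 187/48

Derivation:
After step 1:
  4 17/4 25/4 6
  9/4 24/5 6 13/2
  2 13/5 5 9/2
  4/3 11/4 3 3
After step 2:
  7/2 193/40 45/8 25/4
  261/80 199/50 571/100 23/4
  491/240 343/100 211/50 19/4
  73/36 581/240 55/16 7/2
After step 3:
  309/80 1793/400 2241/400 47/8
  7673/2400 8483/2000 5057/1000 1123/200
  19379/7200 4829/1500 8619/2000 911/200
  1169/540 20369/7200 8147/2400 187/48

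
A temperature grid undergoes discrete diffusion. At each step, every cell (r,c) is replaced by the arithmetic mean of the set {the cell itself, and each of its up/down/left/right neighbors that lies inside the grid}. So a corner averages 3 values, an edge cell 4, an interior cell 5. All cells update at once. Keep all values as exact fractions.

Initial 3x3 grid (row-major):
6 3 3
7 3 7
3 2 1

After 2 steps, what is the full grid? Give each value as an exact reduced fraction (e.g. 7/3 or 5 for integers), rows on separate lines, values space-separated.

After step 1:
  16/3 15/4 13/3
  19/4 22/5 7/2
  4 9/4 10/3
After step 2:
  83/18 1069/240 139/36
  1109/240 373/100 467/120
  11/3 839/240 109/36

Answer: 83/18 1069/240 139/36
1109/240 373/100 467/120
11/3 839/240 109/36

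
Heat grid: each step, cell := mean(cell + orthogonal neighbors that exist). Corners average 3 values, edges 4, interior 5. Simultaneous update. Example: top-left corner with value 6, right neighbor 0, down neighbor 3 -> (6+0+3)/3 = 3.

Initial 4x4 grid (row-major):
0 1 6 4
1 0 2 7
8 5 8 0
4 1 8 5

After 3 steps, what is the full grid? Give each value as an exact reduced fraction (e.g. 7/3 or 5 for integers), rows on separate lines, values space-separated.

After step 1:
  2/3 7/4 13/4 17/3
  9/4 9/5 23/5 13/4
  9/2 22/5 23/5 5
  13/3 9/2 11/2 13/3
After step 2:
  14/9 28/15 229/60 73/18
  553/240 74/25 7/2 1111/240
  929/240 99/25 241/50 1031/240
  40/9 281/60 71/15 89/18
After step 3:
  4123/2160 9179/3600 2383/720 9001/2160
  19243/7200 17509/6000 23671/6000 5933/1440
  26243/7200 24353/6000 25571/6000 33641/7200
  9359/2160 16039/3600 17263/3600 10061/2160

Answer: 4123/2160 9179/3600 2383/720 9001/2160
19243/7200 17509/6000 23671/6000 5933/1440
26243/7200 24353/6000 25571/6000 33641/7200
9359/2160 16039/3600 17263/3600 10061/2160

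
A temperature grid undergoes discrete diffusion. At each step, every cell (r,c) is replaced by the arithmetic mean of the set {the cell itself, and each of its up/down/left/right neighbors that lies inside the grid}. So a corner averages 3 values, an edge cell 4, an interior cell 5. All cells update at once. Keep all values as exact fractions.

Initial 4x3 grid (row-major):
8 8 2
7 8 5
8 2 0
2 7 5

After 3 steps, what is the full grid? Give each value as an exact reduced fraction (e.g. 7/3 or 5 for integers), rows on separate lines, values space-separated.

After step 1:
  23/3 13/2 5
  31/4 6 15/4
  19/4 5 3
  17/3 4 4
After step 2:
  263/36 151/24 61/12
  157/24 29/5 71/16
  139/24 91/20 63/16
  173/36 14/3 11/3
After step 3:
  725/108 8813/1440 253/48
  4579/720 6629/1200 2311/480
  244/45 5939/1200 1991/480
  1099/216 199/45 589/144

Answer: 725/108 8813/1440 253/48
4579/720 6629/1200 2311/480
244/45 5939/1200 1991/480
1099/216 199/45 589/144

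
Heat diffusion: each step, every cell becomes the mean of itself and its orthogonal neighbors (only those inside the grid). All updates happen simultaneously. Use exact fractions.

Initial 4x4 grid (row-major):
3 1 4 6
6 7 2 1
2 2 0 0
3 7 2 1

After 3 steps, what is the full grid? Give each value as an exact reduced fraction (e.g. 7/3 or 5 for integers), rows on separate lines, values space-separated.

After step 1:
  10/3 15/4 13/4 11/3
  9/2 18/5 14/5 9/4
  13/4 18/5 6/5 1/2
  4 7/2 5/2 1
After step 2:
  139/36 209/60 101/30 55/18
  881/240 73/20 131/50 553/240
  307/80 303/100 53/25 99/80
  43/12 17/5 41/20 4/3
After step 3:
  7931/2160 517/144 11273/3600 6283/2160
  5407/1440 3949/1200 16873/6000 16591/7200
  8473/2400 1283/400 4423/2000 1399/800
  2597/720 3619/1200 2671/1200 1109/720

Answer: 7931/2160 517/144 11273/3600 6283/2160
5407/1440 3949/1200 16873/6000 16591/7200
8473/2400 1283/400 4423/2000 1399/800
2597/720 3619/1200 2671/1200 1109/720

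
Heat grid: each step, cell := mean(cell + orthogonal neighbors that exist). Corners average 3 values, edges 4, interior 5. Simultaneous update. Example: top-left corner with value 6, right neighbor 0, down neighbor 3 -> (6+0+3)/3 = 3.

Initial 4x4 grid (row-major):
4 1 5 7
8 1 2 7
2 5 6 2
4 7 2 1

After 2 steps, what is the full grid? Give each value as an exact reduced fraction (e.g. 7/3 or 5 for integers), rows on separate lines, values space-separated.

Answer: 65/18 427/120 511/120 175/36
487/120 183/50 77/20 571/120
511/120 81/20 99/25 407/120
163/36 511/120 407/120 29/9

Derivation:
After step 1:
  13/3 11/4 15/4 19/3
  15/4 17/5 21/5 9/2
  19/4 21/5 17/5 4
  13/3 9/2 4 5/3
After step 2:
  65/18 427/120 511/120 175/36
  487/120 183/50 77/20 571/120
  511/120 81/20 99/25 407/120
  163/36 511/120 407/120 29/9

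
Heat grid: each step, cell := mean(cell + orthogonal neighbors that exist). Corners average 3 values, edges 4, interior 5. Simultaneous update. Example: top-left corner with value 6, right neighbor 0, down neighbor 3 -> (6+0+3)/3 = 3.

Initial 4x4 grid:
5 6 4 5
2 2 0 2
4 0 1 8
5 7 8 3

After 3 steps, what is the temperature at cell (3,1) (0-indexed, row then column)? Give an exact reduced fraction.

Answer: 30407/7200

Derivation:
Step 1: cell (3,1) = 5
Step 2: cell (3,1) = 1073/240
Step 3: cell (3,1) = 30407/7200
Full grid after step 3:
  191/54 12343/3600 12251/3600 7393/2160
  12043/3600 937/300 18667/6000 25357/7200
  12751/3600 20717/6000 5549/1500 5593/1440
  8903/2160 30407/7200 6283/1440 629/135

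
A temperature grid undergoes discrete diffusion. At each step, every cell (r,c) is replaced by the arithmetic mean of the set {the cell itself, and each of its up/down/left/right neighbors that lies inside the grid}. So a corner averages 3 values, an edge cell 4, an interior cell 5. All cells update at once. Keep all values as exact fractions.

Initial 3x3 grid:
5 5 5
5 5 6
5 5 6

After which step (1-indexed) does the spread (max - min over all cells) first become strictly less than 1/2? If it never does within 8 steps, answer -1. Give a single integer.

Step 1: max=17/3, min=5, spread=2/3
Step 2: max=197/36, min=5, spread=17/36
  -> spread < 1/2 first at step 2
Step 3: max=11647/2160, min=911/180, spread=143/432
Step 4: max=690749/129600, min=13763/2700, spread=1205/5184
Step 5: max=41179303/7776000, min=369541/72000, spread=10151/62208
Step 6: max=2458469141/466560000, min=100209209/19440000, spread=85517/746496
Step 7: max=147040390927/27993600000, min=12065753671/2332800000, spread=720431/8957952
Step 8: max=8801694194669/1679616000000, min=30232161863/5832000000, spread=6069221/107495424

Answer: 2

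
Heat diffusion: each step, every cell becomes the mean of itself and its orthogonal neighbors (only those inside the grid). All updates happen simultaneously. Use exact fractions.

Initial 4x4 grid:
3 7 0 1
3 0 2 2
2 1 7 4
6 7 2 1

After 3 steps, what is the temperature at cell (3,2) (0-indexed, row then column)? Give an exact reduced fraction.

Answer: 25703/7200

Derivation:
Step 1: cell (3,2) = 17/4
Step 2: cell (3,2) = 827/240
Step 3: cell (3,2) = 25703/7200
Full grid after step 3:
  401/135 4733/1800 19/8 1489/720
  2659/900 4289/1500 203/80 381/160
  509/150 6641/2000 461/150 21113/7200
  307/80 8909/2400 25703/7200 1733/540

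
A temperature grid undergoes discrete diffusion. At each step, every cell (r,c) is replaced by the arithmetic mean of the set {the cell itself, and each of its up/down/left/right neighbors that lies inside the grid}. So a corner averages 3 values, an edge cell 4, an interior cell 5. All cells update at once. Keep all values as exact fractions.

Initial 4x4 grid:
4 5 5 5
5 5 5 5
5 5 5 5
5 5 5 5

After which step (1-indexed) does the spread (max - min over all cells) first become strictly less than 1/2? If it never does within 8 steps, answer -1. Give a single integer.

Step 1: max=5, min=14/3, spread=1/3
  -> spread < 1/2 first at step 1
Step 2: max=5, min=85/18, spread=5/18
Step 3: max=5, min=1039/216, spread=41/216
Step 4: max=5, min=31357/6480, spread=1043/6480
Step 5: max=5, min=946447/194400, spread=25553/194400
Step 6: max=89921/18000, min=28488541/5832000, spread=645863/5832000
Step 7: max=599029/120000, min=857158309/174960000, spread=16225973/174960000
Step 8: max=269299/54000, min=25766522017/5248800000, spread=409340783/5248800000

Answer: 1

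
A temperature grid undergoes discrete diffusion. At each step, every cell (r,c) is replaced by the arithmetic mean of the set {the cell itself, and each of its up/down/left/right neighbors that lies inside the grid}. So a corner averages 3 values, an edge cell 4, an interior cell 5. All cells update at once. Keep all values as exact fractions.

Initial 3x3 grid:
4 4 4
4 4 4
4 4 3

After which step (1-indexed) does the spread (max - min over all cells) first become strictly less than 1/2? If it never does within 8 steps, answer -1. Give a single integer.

Step 1: max=4, min=11/3, spread=1/3
  -> spread < 1/2 first at step 1
Step 2: max=4, min=67/18, spread=5/18
Step 3: max=4, min=823/216, spread=41/216
Step 4: max=1429/360, min=49709/12960, spread=347/2592
Step 5: max=14243/3600, min=3003463/777600, spread=2921/31104
Step 6: max=1702517/432000, min=180795461/46656000, spread=24611/373248
Step 7: max=38223259/9720000, min=10878717967/2799360000, spread=207329/4478976
Step 8: max=2034798401/518400000, min=653816447549/167961600000, spread=1746635/53747712

Answer: 1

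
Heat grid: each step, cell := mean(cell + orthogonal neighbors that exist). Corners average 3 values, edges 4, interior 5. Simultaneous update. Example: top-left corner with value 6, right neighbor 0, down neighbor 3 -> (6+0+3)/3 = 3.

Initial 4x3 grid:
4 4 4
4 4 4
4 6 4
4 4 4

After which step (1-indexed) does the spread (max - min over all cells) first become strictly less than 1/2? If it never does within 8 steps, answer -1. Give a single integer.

Answer: 2

Derivation:
Step 1: max=9/2, min=4, spread=1/2
Step 2: max=223/50, min=4, spread=23/50
  -> spread < 1/2 first at step 2
Step 3: max=10411/2400, min=813/200, spread=131/480
Step 4: max=92951/21600, min=14791/3600, spread=841/4320
Step 5: max=37102051/8640000, min=2973373/720000, spread=56863/345600
Step 6: max=332574341/77760000, min=26909543/6480000, spread=386393/3110400
Step 7: max=132809723131/31104000000, min=10788358813/2592000000, spread=26795339/248832000
Step 8: max=7948775714129/1866240000000, min=649166149667/155520000000, spread=254051069/2985984000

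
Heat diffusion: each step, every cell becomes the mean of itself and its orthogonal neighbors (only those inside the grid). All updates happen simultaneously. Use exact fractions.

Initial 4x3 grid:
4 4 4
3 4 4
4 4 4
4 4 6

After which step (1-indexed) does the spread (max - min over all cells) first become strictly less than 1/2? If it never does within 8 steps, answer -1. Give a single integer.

Answer: 4

Derivation:
Step 1: max=14/3, min=11/3, spread=1
Step 2: max=41/9, min=449/120, spread=293/360
Step 3: max=473/108, min=4109/1080, spread=23/40
Step 4: max=278593/64800, min=124559/32400, spread=131/288
  -> spread < 1/2 first at step 4
Step 5: max=16465157/3888000, min=3768923/972000, spread=30877/86400
Step 6: max=977966383/233280000, min=1780484/455625, spread=98309/345600
Step 7: max=58223694197/13996800000, min=6881890309/1749600000, spread=14082541/62208000
Step 8: max=3473266674223/839808000000, min=415104014231/104976000000, spread=135497387/746496000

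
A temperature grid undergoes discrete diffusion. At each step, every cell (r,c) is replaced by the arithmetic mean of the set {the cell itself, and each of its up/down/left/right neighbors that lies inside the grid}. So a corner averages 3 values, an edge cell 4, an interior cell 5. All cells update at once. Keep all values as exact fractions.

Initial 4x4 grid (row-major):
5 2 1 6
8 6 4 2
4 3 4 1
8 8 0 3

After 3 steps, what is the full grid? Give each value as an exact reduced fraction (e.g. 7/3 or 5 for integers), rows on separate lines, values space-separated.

Answer: 1129/240 663/160 8353/2400 1139/360
76/15 8677/2000 3513/1000 2391/800
479/90 3479/750 20063/6000 20423/7200
149/27 1649/360 6317/1800 5729/2160

Derivation:
After step 1:
  5 7/2 13/4 3
  23/4 23/5 17/5 13/4
  23/4 5 12/5 5/2
  20/3 19/4 15/4 4/3
After step 2:
  19/4 327/80 263/80 19/6
  211/40 89/20 169/50 243/80
  139/24 9/2 341/100 569/240
  103/18 121/24 367/120 91/36
After step 3:
  1129/240 663/160 8353/2400 1139/360
  76/15 8677/2000 3513/1000 2391/800
  479/90 3479/750 20063/6000 20423/7200
  149/27 1649/360 6317/1800 5729/2160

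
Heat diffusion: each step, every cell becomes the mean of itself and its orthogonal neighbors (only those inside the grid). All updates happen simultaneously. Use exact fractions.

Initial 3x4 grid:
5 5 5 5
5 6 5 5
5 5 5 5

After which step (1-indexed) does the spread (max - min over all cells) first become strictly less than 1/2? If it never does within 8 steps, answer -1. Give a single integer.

Answer: 1

Derivation:
Step 1: max=21/4, min=5, spread=1/4
  -> spread < 1/2 first at step 1
Step 2: max=523/100, min=5, spread=23/100
Step 3: max=24811/4800, min=2013/400, spread=131/960
Step 4: max=222551/43200, min=36391/7200, spread=841/8640
Step 5: max=88942051/17280000, min=7293373/1440000, spread=56863/691200
Step 6: max=799134341/155520000, min=65789543/12960000, spread=386393/6220800
Step 7: max=319433723131/62208000000, min=26340358813/5184000000, spread=26795339/497664000
Step 8: max=19146215714129/3732480000000, min=1582286149667/311040000000, spread=254051069/5971968000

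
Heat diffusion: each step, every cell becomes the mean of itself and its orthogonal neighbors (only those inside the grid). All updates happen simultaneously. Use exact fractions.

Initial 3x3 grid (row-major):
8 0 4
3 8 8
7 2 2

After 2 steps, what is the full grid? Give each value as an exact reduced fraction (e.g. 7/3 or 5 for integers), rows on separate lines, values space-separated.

Answer: 91/18 253/60 29/6
551/120 519/100 177/40
61/12 339/80 19/4

Derivation:
After step 1:
  11/3 5 4
  13/2 21/5 11/2
  4 19/4 4
After step 2:
  91/18 253/60 29/6
  551/120 519/100 177/40
  61/12 339/80 19/4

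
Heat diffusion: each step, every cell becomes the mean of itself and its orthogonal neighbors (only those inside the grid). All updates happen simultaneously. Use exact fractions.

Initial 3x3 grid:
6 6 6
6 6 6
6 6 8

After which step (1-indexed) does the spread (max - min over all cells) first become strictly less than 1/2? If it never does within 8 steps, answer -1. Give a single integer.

Step 1: max=20/3, min=6, spread=2/3
Step 2: max=59/9, min=6, spread=5/9
Step 3: max=689/108, min=6, spread=41/108
  -> spread < 1/2 first at step 3
Step 4: max=41011/6480, min=1091/180, spread=347/1296
Step 5: max=2439737/388800, min=10957/1800, spread=2921/15552
Step 6: max=145796539/23328000, min=1321483/216000, spread=24611/186624
Step 7: max=8716802033/1399680000, min=29816741/4860000, spread=207329/2239488
Step 8: max=521914752451/83980800000, min=1594001599/259200000, spread=1746635/26873856

Answer: 3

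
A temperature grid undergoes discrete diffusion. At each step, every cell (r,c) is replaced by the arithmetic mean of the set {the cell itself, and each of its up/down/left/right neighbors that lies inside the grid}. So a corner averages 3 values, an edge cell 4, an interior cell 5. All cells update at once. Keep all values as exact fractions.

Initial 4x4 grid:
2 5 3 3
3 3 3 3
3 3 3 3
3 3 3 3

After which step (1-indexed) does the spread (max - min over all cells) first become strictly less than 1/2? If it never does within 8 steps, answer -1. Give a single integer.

Step 1: max=7/2, min=11/4, spread=3/4
Step 2: max=809/240, min=47/16, spread=13/30
  -> spread < 1/2 first at step 2
Step 3: max=2581/800, min=143/48, spread=593/2400
Step 4: max=690167/216000, min=3, spread=42167/216000
Step 5: max=757099/240000, min=650867/216000, spread=305221/2160000
Step 6: max=611369729/194400000, min=407987/135000, spread=23868449/194400000
Step 7: max=2736898927/874800000, min=32729057/10800000, spread=8584531/87480000
Step 8: max=546169888517/174960000000, min=147675541/48600000, spread=14537940917/174960000000

Answer: 2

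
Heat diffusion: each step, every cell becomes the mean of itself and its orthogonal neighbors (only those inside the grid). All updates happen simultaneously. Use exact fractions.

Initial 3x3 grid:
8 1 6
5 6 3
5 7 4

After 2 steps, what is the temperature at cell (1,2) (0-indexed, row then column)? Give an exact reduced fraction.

Answer: 343/80

Derivation:
Step 1: cell (1,2) = 19/4
Step 2: cell (1,2) = 343/80
Full grid after step 2:
  191/36 353/80 40/9
  311/60 259/50 343/80
  103/18 607/120 179/36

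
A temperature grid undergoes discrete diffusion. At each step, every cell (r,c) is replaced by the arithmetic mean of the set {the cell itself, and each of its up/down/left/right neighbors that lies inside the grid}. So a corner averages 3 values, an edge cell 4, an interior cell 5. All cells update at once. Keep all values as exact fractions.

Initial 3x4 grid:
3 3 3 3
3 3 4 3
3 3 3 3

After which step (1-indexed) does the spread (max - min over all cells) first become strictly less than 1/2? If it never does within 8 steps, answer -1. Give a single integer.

Step 1: max=13/4, min=3, spread=1/4
  -> spread < 1/2 first at step 1
Step 2: max=323/100, min=3, spread=23/100
Step 3: max=15211/4800, min=1213/400, spread=131/960
Step 4: max=136151/43200, min=21991/7200, spread=841/8640
Step 5: max=54382051/17280000, min=4413373/1440000, spread=56863/691200
Step 6: max=488094341/155520000, min=39869543/12960000, spread=386393/6220800
Step 7: max=195017723131/62208000000, min=15972358813/5184000000, spread=26795339/497664000
Step 8: max=11681255714129/3732480000000, min=960206149667/311040000000, spread=254051069/5971968000

Answer: 1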